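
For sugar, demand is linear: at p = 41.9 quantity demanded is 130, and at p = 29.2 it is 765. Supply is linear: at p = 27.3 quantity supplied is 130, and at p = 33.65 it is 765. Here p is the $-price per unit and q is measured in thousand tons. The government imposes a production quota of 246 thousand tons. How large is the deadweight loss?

Demand slope = (29.2 − 41.9)/(765 − 130) = −0.02, so p = 44.5 − 0.02q.
Supply slope = (33.65 − 27.3)/(765 − 130) = 0.01, so p = 26 + 0.01q.
Competitive equilibrium: 44.5 − 0.02q = 26 + 0.01q → q* = 616.6667, p* = 32.1667.
At q = 246: demand price = 44.5 − 0.02·246 = 39.58; supply price = 26 + 0.01·246 = 28.46.
Δq = 616.6667 − 246 = 370.6667; wedge = 39.58 − 28.46 = 11.12.
The triangle = ½ × 370.6667 × 11.12 = $2060.91 thousand.

$2060.91 thousand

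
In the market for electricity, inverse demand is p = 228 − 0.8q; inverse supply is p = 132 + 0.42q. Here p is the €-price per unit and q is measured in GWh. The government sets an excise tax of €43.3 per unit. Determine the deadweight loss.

€768.40

Competitive equilibrium: 228 − 0.8q = 132 + 0.42q → q* = 78.6885, p* = 165.0492.
With the tax, the buyer price exceeds the seller price by 43.3: (228 − 0.8q) − (132 + 0.42q) = 43.3 → q' = 43.1967.
Δq = 78.6885 − 43.1967 = 35.4918; the wedge equals the tax, 43.3.
The triangle = ½ × 35.4918 × 43.3 = €768.40.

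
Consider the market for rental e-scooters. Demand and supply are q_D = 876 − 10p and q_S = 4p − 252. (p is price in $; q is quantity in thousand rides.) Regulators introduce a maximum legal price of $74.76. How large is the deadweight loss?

$94.56 thousand

In inverse form: demand p = 87.6 − 0.1q, supply p = 63 + 0.25q.
Competitive equilibrium: 87.6 − 0.1q = 63 + 0.25q → q* = 70.2857, p* = 80.5714.
At the ceiling p = 74.76, quantity supplied = (74.76 − 63)/0.25 = 47.04.
Willingness to pay at q' = 47.04: 87.6 − 0.1·47.04 = 82.896.
Δq = 70.2857 − 47.04 = 23.2457; wedge = 82.896 − 74.76 = 8.136.
Welfare loss = ½ × 23.2457 × 8.136 = $94.56 thousand.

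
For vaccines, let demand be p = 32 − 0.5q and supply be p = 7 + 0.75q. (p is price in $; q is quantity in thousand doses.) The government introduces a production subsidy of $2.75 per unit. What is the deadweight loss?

$3.025 thousand

Competitive equilibrium: 32 − 0.5q = 7 + 0.75q → q* = 20, p* = 22.
The subsidy lowers effective supply by 2.75: p = 4.25 + 0.75q.
New quantity: 32 − 0.5q = 4.25 + 0.75q → q' = 22.2.
Overproduction Δq = 22.2 − 20 = 2.2; wedge = subsidy = 2.75.
The triangle = ½ × 2.2 × 2.75 = $3.025 thousand.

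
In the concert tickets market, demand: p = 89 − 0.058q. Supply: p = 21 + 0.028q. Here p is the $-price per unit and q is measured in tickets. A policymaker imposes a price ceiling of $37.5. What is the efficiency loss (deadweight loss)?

$1744.37

Competitive equilibrium: 89 − 0.058q = 21 + 0.028q → q* = 790.6977, p* = 43.1395.
At the ceiling p = 37.5, quantity supplied = (37.5 − 21)/0.028 = 589.2857.
Willingness to pay at q' = 589.2857: 89 − 0.058·589.2857 = 54.8214.
Δq = 790.6977 − 589.2857 = 201.412; wedge = 54.8214 − 37.5 = 17.3214.
Deadweight loss = ½ × 201.412 × 17.3214 = $1744.37.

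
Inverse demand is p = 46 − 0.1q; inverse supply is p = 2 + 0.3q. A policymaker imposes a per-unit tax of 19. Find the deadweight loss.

Competitive equilibrium: 46 − 0.1q = 2 + 0.3q → q* = 110, p* = 35.
With the tax, the buyer price exceeds the seller price by 19: (46 − 0.1q) − (2 + 0.3q) = 19 → q' = 62.5.
Δq = 110 − 62.5 = 47.5; the wedge equals the tax, 19.
Welfare loss = ½ × 47.5 × 19 = 451.25.

451.25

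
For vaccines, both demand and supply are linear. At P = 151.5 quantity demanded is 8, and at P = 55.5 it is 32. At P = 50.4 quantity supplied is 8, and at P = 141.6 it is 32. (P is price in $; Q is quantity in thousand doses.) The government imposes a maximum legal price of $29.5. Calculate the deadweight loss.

Demand slope = (55.5 − 151.5)/(32 − 8) = −4, so P = 183.5 − 4Q.
Supply slope = (141.6 − 50.4)/(32 − 8) = 3.8, so P = 20 + 3.8Q.
Competitive equilibrium: 183.5 − 4Q = 20 + 3.8Q → Q* = 20.9615, P* = 99.6538.
At the ceiling P = 29.5, quantity supplied = (29.5 − 20)/3.8 = 2.5.
Willingness to pay at Q' = 2.5: 183.5 − 4·2.5 = 173.5.
ΔQ = 20.9615 − 2.5 = 18.4615; wedge = 173.5 − 29.5 = 144.
Deadweight loss = ½ × 18.4615 × 144 = $1329.23 thousand.

$1329.23 thousand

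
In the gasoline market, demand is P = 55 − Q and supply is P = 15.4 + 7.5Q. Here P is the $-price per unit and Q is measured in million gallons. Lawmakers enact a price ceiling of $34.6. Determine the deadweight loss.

Competitive equilibrium: 55 − Q = 15.4 + 7.5Q → Q* = 4.6588, P* = 50.3412.
At the ceiling P = 34.6, quantity supplied = (34.6 − 15.4)/7.5 = 2.56.
Willingness to pay at Q' = 2.56: 55 − 1·2.56 = 52.44.
ΔQ = 4.6588 − 2.56 = 2.0988; wedge = 52.44 − 34.6 = 17.84.
Welfare loss = ½ × 2.0988 × 17.84 = $18.72 million.

$18.72 million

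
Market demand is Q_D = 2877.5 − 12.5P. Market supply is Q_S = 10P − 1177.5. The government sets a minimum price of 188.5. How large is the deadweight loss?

In inverse form: demand P = 230.2 − 0.08Q, supply P = 117.75 + 0.1Q.
Competitive equilibrium: 230.2 − 0.08Q = 117.75 + 0.1Q → Q* = 624.72222, P* = 180.22222.
At the floor P = 188.5, quantity demanded = (230.2 − 188.5)/0.08 = 521.25.
Sellers' marginal cost at Q' = 521.25: 117.75 + 0.1·521.25 = 169.875.
ΔQ = 624.72222 − 521.25 = 103.47222; wedge = 188.5 − 169.875 = 18.625.
Welfare loss = ½ × 103.47222 × 18.625 = 963.59.

963.59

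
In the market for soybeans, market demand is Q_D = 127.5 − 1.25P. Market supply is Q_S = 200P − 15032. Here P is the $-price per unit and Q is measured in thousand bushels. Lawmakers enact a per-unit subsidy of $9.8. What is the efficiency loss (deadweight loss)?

$59.65 thousand

In inverse form: demand P = 102 − 0.8Q, supply P = 75.16 + 0.005Q.
Competitive equilibrium: 102 − 0.8Q = 75.16 + 0.005Q → Q* = 33.3416, P* = 75.3267.
The subsidy lowers effective supply by 9.8: P = 65.36 + 0.005Q.
New quantity: 102 − 0.8Q = 65.36 + 0.005Q → Q' = 45.5155.
Overproduction ΔQ = 45.5155 − 33.3416 = 12.1739; wedge = subsidy = 9.8.
DWL = ½ × 12.1739 × 9.8 = $59.65 thousand.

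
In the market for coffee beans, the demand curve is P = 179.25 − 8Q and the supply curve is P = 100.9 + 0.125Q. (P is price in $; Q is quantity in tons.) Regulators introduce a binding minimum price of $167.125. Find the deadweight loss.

$268.35

Competitive equilibrium: 179.25 − 8Q = 100.9 + 0.125Q → Q* = 9.6431, P* = 102.1054.
At the floor P = 167.125, quantity demanded = (179.25 − 167.125)/8 = 1.5156.
Sellers' marginal cost at Q' = 1.5156: 100.9 + 0.125·1.5156 = 101.0895.
ΔQ = 9.6431 − 1.5156 = 8.1275; wedge = 167.125 − 101.0895 = 66.0355.
Deadweight loss = ½ × 8.1275 × 66.0355 = $268.35.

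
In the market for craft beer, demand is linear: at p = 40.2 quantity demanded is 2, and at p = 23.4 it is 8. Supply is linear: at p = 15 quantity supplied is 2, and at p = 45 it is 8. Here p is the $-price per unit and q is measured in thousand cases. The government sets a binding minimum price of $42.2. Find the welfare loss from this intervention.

Demand slope = (23.4 − 40.2)/(8 − 2) = −2.8, so p = 45.8 − 2.8q.
Supply slope = (45 − 15)/(8 − 2) = 5, so p = 5 + 5q.
Competitive equilibrium: 45.8 − 2.8q = 5 + 5q → q* = 5.2308, p* = 31.1538.
At the floor p = 42.2, quantity demanded = (45.8 − 42.2)/2.8 = 1.2857.
Sellers' marginal cost at q' = 1.2857: 5 + 5·1.2857 = 11.4285.
Δq = 5.2308 − 1.2857 = 3.9451; wedge = 42.2 − 11.4285 = 30.7715.
Deadweight loss = ½ × 3.9451 × 30.7715 = $60.70 thousand.

$60.70 thousand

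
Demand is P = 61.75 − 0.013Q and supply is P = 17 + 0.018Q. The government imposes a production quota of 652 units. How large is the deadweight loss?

9711.51

Competitive equilibrium: 61.75 − 0.013Q = 17 + 0.018Q → Q* = 1443.5484, P* = 42.9839.
At Q = 652: demand price = 61.75 − 0.013·652 = 53.274; supply price = 17 + 0.018·652 = 28.736.
ΔQ = 1443.5484 − 652 = 791.5484; wedge = 53.274 − 28.736 = 24.538.
Deadweight loss = ½ × 791.5484 × 24.538 = 9711.51.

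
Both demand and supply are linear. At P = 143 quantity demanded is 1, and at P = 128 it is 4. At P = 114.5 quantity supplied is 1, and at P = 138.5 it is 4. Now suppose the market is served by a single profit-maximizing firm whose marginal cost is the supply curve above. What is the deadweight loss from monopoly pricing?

Demand slope = (128 − 143)/(4 − 1) = −5, so P = 148 − 5Q.
Supply slope = (138.5 − 114.5)/(4 − 1) = 8, so P = 106.5 + 8Q.
Competitive equilibrium: 148 − 5Q = 106.5 + 8Q → Q* = 3.1923, P* = 132.0385.
Marginal revenue: MR = 148 − 10Q. Set MR = MC: 148 − 10Q = 106.5 + 8Q → Q_m = 2.3056.
Price P_m = 148 − 5·2.3056 = 136.472; MC(Q_m) = 106.5 + 8·2.3056 = 124.9448.
Competitive Q* = 3.1923, so ΔQ = 0.8867; wedge = 136.472 − 124.9448 = 11.5272.
Welfare loss = ½ × 0.8867 × 11.5272 = 5.11.

5.11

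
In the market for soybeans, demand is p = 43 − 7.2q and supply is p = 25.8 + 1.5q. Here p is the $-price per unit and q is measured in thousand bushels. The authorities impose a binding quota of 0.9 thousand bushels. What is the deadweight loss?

$5.05 thousand

Competitive equilibrium: 43 − 7.2q = 25.8 + 1.5q → q* = 1.977, p* = 28.7655.
At q = 0.9: demand price = 43 − 7.2·0.9 = 36.52; supply price = 25.8 + 1.5·0.9 = 27.15.
Δq = 1.977 − 0.9 = 1.077; wedge = 36.52 − 27.15 = 9.37.
DWL = ½ × 1.077 × 9.37 = $5.05 thousand.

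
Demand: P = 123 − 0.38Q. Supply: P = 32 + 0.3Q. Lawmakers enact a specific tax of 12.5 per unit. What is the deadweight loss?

114.89

Competitive equilibrium: 123 − 0.38Q = 32 + 0.3Q → Q* = 133.8235, P* = 72.1471.
With the tax, the buyer price exceeds the seller price by 12.5: (123 − 0.38Q) − (32 + 0.3Q) = 12.5 → Q' = 115.4412.
ΔQ = 133.8235 − 115.4412 = 18.3823; the wedge equals the tax, 12.5.
The triangle = ½ × 18.3823 × 12.5 = 114.89.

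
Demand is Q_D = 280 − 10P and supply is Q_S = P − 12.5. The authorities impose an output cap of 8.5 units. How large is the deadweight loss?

17.19

In inverse form: demand P = 28 − 0.1Q, supply P = 12.5 + Q.
Competitive equilibrium: 28 − 0.1Q = 12.5 + Q → Q* = 14.0909, P* = 26.5909.
At Q = 8.5: demand price = 28 − 0.1·8.5 = 27.15; supply price = 12.5 + 1·8.5 = 21.
ΔQ = 14.0909 − 8.5 = 5.5909; wedge = 27.15 − 21 = 6.15.
The triangle = ½ × 5.5909 × 6.15 = 17.19.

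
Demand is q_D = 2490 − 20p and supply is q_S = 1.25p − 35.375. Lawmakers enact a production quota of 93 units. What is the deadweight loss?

In inverse form: demand p = 124.5 − 0.05q, supply p = 28.3 + 0.8q.
Competitive equilibrium: 124.5 − 0.05q = 28.3 + 0.8q → q* = 113.1765, p* = 118.8412.
At q = 93: demand price = 124.5 − 0.05·93 = 119.85; supply price = 28.3 + 0.8·93 = 102.7.
Δq = 113.1765 − 93 = 20.1765; wedge = 119.85 − 102.7 = 17.15.
The triangle = ½ × 20.1765 × 17.15 = 173.01.

173.01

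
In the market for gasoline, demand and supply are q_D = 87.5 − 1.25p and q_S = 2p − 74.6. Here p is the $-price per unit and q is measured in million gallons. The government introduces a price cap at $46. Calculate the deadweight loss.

$39.08 million

In inverse form: demand p = 70 − 0.8q, supply p = 37.3 + 0.5q.
Competitive equilibrium: 70 − 0.8q = 37.3 + 0.5q → q* = 25.1538, p* = 49.8769.
At the ceiling p = 46, quantity supplied = (46 − 37.3)/0.5 = 17.4.
Willingness to pay at q' = 17.4: 70 − 0.8·17.4 = 56.08.
Δq = 25.1538 − 17.4 = 7.7538; wedge = 56.08 − 46 = 10.08.
DWL = ½ × 7.7538 × 10.08 = $39.08 million.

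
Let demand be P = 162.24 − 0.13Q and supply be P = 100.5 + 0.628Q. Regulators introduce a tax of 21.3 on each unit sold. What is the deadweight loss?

299.27

Competitive equilibrium: 162.24 − 0.13Q = 100.5 + 0.628Q → Q* = 81.4512, P* = 151.6513.
With the tax, the buyer price exceeds the seller price by 21.3: (162.24 − 0.13Q) − (100.5 + 0.628Q) = 21.3 → Q' = 53.3509.
ΔQ = 81.4512 − 53.3509 = 28.1003; the wedge equals the tax, 21.3.
DWL = ½ × 28.1003 × 21.3 = 299.27.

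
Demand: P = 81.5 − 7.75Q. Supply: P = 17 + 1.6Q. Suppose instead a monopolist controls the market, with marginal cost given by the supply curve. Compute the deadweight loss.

45.70

Competitive equilibrium: 81.5 − 7.75Q = 17 + 1.6Q → Q* = 6.8984, P* = 28.0374.
Marginal revenue: MR = 81.5 − 15.5Q. Set MR = MC: 81.5 − 15.5Q = 17 + 1.6Q → Q_m = 3.7719.
Price P_m = 81.5 − 7.75·3.7719 = 52.2678; MC(Q_m) = 17 + 1.6·3.7719 = 23.035.
Competitive Q* = 6.8984, so ΔQ = 3.1265; wedge = 52.2678 − 23.035 = 29.2328.
The triangle = ½ × 3.1265 × 29.2328 = 45.70.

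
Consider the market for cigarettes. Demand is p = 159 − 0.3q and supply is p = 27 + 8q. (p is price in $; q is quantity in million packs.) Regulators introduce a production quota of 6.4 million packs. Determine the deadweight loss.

$374.82 million

Competitive equilibrium: 159 − 0.3q = 27 + 8q → q* = 15.9036, p* = 154.2289.
At q = 6.4: demand price = 159 − 0.3·6.4 = 157.08; supply price = 27 + 8·6.4 = 78.2.
Δq = 15.9036 − 6.4 = 9.5036; wedge = 157.08 − 78.2 = 78.88.
DWL = ½ × 9.5036 × 78.88 = $374.82 million.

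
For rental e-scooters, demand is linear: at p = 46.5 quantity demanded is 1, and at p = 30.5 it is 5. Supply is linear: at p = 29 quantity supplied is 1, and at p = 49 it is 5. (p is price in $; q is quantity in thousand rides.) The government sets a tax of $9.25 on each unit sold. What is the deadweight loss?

$4.75 thousand

Demand slope = (30.5 − 46.5)/(5 − 1) = −4, so p = 50.5 − 4q.
Supply slope = (49 − 29)/(5 − 1) = 5, so p = 24 + 5q.
Competitive equilibrium: 50.5 − 4q = 24 + 5q → q* = 2.9444, p* = 38.7222.
With the tax, the buyer price exceeds the seller price by 9.25: (50.5 − 4q) − (24 + 5q) = 9.25 → q' = 1.9167.
Δq = 2.9444 − 1.9167 = 1.0277; the wedge equals the tax, 9.25.
Deadweight loss = ½ × 1.0277 × 9.25 = $4.75 thousand.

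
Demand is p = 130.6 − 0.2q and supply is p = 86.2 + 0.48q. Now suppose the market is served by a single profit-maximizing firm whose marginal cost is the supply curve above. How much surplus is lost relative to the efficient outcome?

74.87

Competitive equilibrium: 130.6 − 0.2q = 86.2 + 0.48q → q* = 65.2941, p* = 117.5412.
Marginal revenue: MR = 130.6 − 0.4q. Set MR = MC: 130.6 − 0.4q = 86.2 + 0.48q → q_m = 50.4545.
Price p_m = 130.6 − 0.2·50.4545 = 120.5091; MC(q_m) = 86.2 + 0.48·50.4545 = 110.4182.
Competitive q* = 65.2941, so Δq = 14.8396; wedge = 120.5091 − 110.4182 = 10.0909.
DWL = ½ × 14.8396 × 10.0909 = 74.87.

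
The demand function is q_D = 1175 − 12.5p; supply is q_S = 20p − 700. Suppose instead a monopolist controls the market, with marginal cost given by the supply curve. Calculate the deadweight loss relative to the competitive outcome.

In inverse form: demand p = 94 − 0.08q, supply p = 35 + 0.05q.
Competitive equilibrium: 94 − 0.08q = 35 + 0.05q → q* = 453.8462, p* = 57.6923.
Marginal revenue: MR = 94 − 0.16q. Set MR = MC: 94 − 0.16q = 35 + 0.05q → q_m = 280.9524.
Price p_m = 94 − 0.08·280.9524 = 71.5238; MC(q_m) = 35 + 0.05·280.9524 = 49.0476.
Competitive q* = 453.8462, so Δq = 172.8938; wedge = 71.5238 − 49.0476 = 22.4762.
Welfare loss = ½ × 172.8938 × 22.4762 = 1943.

1943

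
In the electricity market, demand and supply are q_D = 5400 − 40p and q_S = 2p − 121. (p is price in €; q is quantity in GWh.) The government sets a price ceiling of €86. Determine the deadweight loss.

€2169.21

In inverse form: demand p = 135 − 0.025q, supply p = 60.5 + 0.5q.
Competitive equilibrium: 135 − 0.025q = 60.5 + 0.5q → q* = 141.90476, p* = 131.45238.
At the ceiling p = 86, quantity supplied = (86 − 60.5)/0.5 = 51.
Willingness to pay at q' = 51: 135 − 0.025·51 = 133.725.
Δq = 141.90476 − 51 = 90.90476; wedge = 133.725 − 86 = 47.725.
DWL = ½ × 90.90476 × 47.725 = €2169.21.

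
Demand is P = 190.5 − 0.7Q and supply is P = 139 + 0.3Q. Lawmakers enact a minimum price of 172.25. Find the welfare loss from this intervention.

323.31

Competitive equilibrium: 190.5 − 0.7Q = 139 + 0.3Q → Q* = 51.5, P* = 154.45.
At the floor P = 172.25, quantity demanded = (190.5 − 172.25)/0.7 = 26.0714.
Sellers' marginal cost at Q' = 26.0714: 139 + 0.3·26.0714 = 146.8214.
ΔQ = 51.5 − 26.0714 = 25.4286; wedge = 172.25 − 146.8214 = 25.4286.
DWL = ½ × 25.4286 × 25.4286 = 323.31.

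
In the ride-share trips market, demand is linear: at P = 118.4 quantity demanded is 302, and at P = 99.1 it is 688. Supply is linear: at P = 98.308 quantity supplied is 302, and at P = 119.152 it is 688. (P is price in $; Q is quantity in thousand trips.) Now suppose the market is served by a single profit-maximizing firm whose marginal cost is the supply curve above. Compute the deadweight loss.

$1344.16 thousand

Demand slope = (99.1 − 118.4)/(688 − 302) = −0.05, so P = 133.5 − 0.05Q.
Supply slope = (119.152 − 98.308)/(688 − 302) = 0.054, so P = 82 + 0.054Q.
Competitive equilibrium: 133.5 − 0.05Q = 82 + 0.054Q → Q* = 495.1923, P* = 108.7404.
Marginal revenue: MR = 133.5 − 0.1Q. Set MR = MC: 133.5 − 0.1Q = 82 + 0.054Q → Q_m = 334.4156.
Price P_m = 133.5 − 0.05·334.4156 = 116.7792; MC(Q_m) = 82 + 0.054·334.4156 = 100.0584.
Competitive Q* = 495.1923, so ΔQ = 160.7767; wedge = 116.7792 − 100.0584 = 16.7208.
Welfare loss = ½ × 160.7767 × 16.7208 = $1344.16 thousand.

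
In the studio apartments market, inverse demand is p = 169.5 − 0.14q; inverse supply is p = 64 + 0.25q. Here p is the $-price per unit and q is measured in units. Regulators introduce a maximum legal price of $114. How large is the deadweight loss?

$969.55

Competitive equilibrium: 169.5 − 0.14q = 64 + 0.25q → q* = 270.5128, p* = 131.6282.
At the ceiling p = 114, quantity supplied = (114 − 64)/0.25 = 200.
Willingness to pay at q' = 200: 169.5 − 0.14·200 = 141.5.
Δq = 270.5128 − 200 = 70.5128; wedge = 141.5 − 114 = 27.5.
Welfare loss = ½ × 70.5128 × 27.5 = $969.55.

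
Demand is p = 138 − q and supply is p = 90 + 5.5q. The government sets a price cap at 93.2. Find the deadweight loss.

150.40

Competitive equilibrium: 138 − q = 90 + 5.5q → q* = 7.3846, p* = 130.6154.
At the ceiling p = 93.2, quantity supplied = (93.2 − 90)/5.5 = 0.5818.
Willingness to pay at q' = 0.5818: 138 − 1·0.5818 = 137.4182.
Δq = 7.3846 − 0.5818 = 6.8028; wedge = 137.4182 − 93.2 = 44.2182.
The triangle = ½ × 6.8028 × 44.2182 = 150.40.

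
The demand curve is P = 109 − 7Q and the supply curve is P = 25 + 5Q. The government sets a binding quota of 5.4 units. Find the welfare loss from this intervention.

Competitive equilibrium: 109 − 7Q = 25 + 5Q → Q* = 7, P* = 60.
At Q = 5.4: demand price = 109 − 7·5.4 = 71.2; supply price = 25 + 5·5.4 = 52.
ΔQ = 7 − 5.4 = 1.6; wedge = 71.2 − 52 = 19.2.
The triangle = ½ × 1.6 × 19.2 = 15.36.

15.36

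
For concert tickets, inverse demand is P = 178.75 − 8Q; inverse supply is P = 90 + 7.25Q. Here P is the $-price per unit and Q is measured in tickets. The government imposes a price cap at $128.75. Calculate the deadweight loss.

Competitive equilibrium: 178.75 − 8Q = 90 + 7.25Q → Q* = 5.8197, P* = 132.1926.
At the ceiling P = 128.75, quantity supplied = (128.75 − 90)/7.25 = 5.3448.
Willingness to pay at Q' = 5.3448: 178.75 − 8·5.3448 = 135.9916.
ΔQ = 5.8197 − 5.3448 = 0.4749; wedge = 135.9916 − 128.75 = 7.2416.
DWL = ½ × 0.4749 × 7.2416 = $1.72.

$1.72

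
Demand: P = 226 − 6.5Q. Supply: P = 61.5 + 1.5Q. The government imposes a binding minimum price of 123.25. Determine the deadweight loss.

90.43

Competitive equilibrium: 226 − 6.5Q = 61.5 + 1.5Q → Q* = 20.5625, P* = 92.3438.
At the floor P = 123.25, quantity demanded = (226 − 123.25)/6.5 = 15.8077.
Sellers' marginal cost at Q' = 15.8077: 61.5 + 1.5·15.8077 = 85.2116.
ΔQ = 20.5625 − 15.8077 = 4.7548; wedge = 123.25 − 85.2116 = 38.0384.
The triangle = ½ × 4.7548 × 38.0384 = 90.43.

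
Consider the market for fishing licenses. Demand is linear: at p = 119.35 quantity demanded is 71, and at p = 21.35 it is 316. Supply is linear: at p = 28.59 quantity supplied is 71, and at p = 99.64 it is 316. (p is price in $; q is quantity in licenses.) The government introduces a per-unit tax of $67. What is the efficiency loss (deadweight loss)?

Demand slope = (21.35 − 119.35)/(316 − 71) = −0.4, so p = 147.75 − 0.4q.
Supply slope = (99.64 − 28.59)/(316 − 71) = 0.29, so p = 8 + 0.29q.
Competitive equilibrium: 147.75 − 0.4q = 8 + 0.29q → q* = 202.5362, p* = 66.7355.
With the tax, the buyer price exceeds the seller price by 67: (147.75 − 0.4q) − (8 + 0.29q) = 67 → q' = 105.4348.
Δq = 202.5362 − 105.4348 = 97.1014; the wedge equals the tax, 67.
Deadweight loss = ½ × 97.1014 × 67 = $3252.90.

$3252.90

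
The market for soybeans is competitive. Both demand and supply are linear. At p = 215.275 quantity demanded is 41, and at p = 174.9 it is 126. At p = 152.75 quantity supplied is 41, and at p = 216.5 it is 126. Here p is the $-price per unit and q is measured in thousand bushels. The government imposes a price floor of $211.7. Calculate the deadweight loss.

$1159.78 thousand

Demand slope = (174.9 − 215.275)/(126 − 41) = −0.475, so p = 234.75 − 0.475q.
Supply slope = (216.5 − 152.75)/(126 − 41) = 0.75, so p = 122 + 0.75q.
Competitive equilibrium: 234.75 − 0.475q = 122 + 0.75q → q* = 92.0408, p* = 191.0306.
At the floor p = 211.7, quantity demanded = (234.75 − 211.7)/0.475 = 48.5263.
Sellers' marginal cost at q' = 48.5263: 122 + 0.75·48.5263 = 158.3947.
Δq = 92.0408 − 48.5263 = 43.5145; wedge = 211.7 − 158.3947 = 53.3053.
DWL = ½ × 43.5145 × 53.3053 = $1159.78 thousand.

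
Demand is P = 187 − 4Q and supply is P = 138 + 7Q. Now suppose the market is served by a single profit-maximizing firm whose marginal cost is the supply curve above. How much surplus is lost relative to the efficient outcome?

7.76

Competitive equilibrium: 187 − 4Q = 138 + 7Q → Q* = 4.4545, P* = 169.1818.
Marginal revenue: MR = 187 − 8Q. Set MR = MC: 187 − 8Q = 138 + 7Q → Q_m = 3.2667.
Price P_m = 187 − 4·3.2667 = 173.9332; MC(Q_m) = 138 + 7·3.2667 = 160.8669.
Competitive Q* = 4.4545, so ΔQ = 1.1878; wedge = 173.9332 − 160.8669 = 13.0663.
DWL = ½ × 1.1878 × 13.0663 = 7.76.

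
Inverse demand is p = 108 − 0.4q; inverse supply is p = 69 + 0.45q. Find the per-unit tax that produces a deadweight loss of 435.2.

Competitive equilibrium: 108 − 0.4q = 69 + 0.45q → q* = 45.8824, p* = 89.6471.
A tax t gives Δq = t/0.85 and wedge t, so DWL = t²/1.7.
t²/1.7 = 435.2 → t² = 739.84 → t = 27.2.

27.2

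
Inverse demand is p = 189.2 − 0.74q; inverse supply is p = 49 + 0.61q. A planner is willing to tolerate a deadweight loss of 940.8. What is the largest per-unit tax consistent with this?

50.4

Competitive equilibrium: 189.2 − 0.74q = 49 + 0.61q → q* = 103.8519, p* = 112.3496.
A tax t gives Δq = t/1.35 and wedge t, so DWL = t²/2.7.
t²/2.7 = 940.8 → t² = 2540.16 → t = 50.4.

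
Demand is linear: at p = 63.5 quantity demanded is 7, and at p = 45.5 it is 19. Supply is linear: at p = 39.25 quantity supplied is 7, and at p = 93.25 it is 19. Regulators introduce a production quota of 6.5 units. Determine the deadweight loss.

Demand slope = (45.5 − 63.5)/(19 − 7) = −1.5, so p = 74 − 1.5q.
Supply slope = (93.25 − 39.25)/(19 − 7) = 4.5, so p = 7.75 + 4.5q.
Competitive equilibrium: 74 − 1.5q = 7.75 + 4.5q → q* = 11.0417, p* = 57.4375.
At q = 6.5: demand price = 74 − 1.5·6.5 = 64.25; supply price = 7.75 + 4.5·6.5 = 37.
Δq = 11.0417 − 6.5 = 4.5417; wedge = 64.25 − 37 = 27.25.
The triangle = ½ × 4.5417 × 27.25 = 61.88.

61.88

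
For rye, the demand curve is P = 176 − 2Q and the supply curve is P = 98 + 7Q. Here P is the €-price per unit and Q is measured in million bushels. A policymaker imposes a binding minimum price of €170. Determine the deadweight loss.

€144.50 million

Competitive equilibrium: 176 − 2Q = 98 + 7Q → Q* = 8.6667, P* = 158.6667.
At the floor P = 170, quantity demanded = (176 − 170)/2 = 3.
Sellers' marginal cost at Q' = 3: 98 + 7·3 = 119.
ΔQ = 8.6667 − 3 = 5.6667; wedge = 170 − 119 = 51.
The triangle = ½ × 5.6667 × 51 = €144.50 million.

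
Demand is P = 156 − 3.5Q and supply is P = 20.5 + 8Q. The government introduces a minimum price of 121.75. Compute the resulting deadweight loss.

22.93

Competitive equilibrium: 156 − 3.5Q = 20.5 + 8Q → Q* = 11.7826, P* = 114.7609.
At the floor P = 121.75, quantity demanded = (156 − 121.75)/3.5 = 9.7857.
Sellers' marginal cost at Q' = 9.7857: 20.5 + 8·9.7857 = 98.7856.
ΔQ = 11.7826 − 9.7857 = 1.9969; wedge = 121.75 − 98.7856 = 22.9644.
Welfare loss = ½ × 1.9969 × 22.9644 = 22.93.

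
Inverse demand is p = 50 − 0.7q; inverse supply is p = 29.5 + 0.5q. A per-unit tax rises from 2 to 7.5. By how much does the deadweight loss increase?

21.77

Competitive equilibrium: 50 − 0.7q = 29.5 + 0.5q → q* = 17.0833, p* = 38.0417.
For a per-unit tax t: Δq = t/1.2, so DWL = ½·t·(t/1.2) = t²/2.4.
At t = 2: DWL = 1.667. At t = 7.5: DWL = 23.438.
Increase = 23.438 − 1.667 = 21.77.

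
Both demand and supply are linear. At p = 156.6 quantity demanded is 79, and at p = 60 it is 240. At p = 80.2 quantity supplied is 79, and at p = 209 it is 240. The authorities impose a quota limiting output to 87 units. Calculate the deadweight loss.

1518.23

Demand slope = (60 − 156.6)/(240 − 79) = −0.6, so p = 204 − 0.6q.
Supply slope = (209 − 80.2)/(240 − 79) = 0.8, so p = 17 + 0.8q.
Competitive equilibrium: 204 − 0.6q = 17 + 0.8q → q* = 133.5714, p* = 123.8571.
At q = 87: demand price = 204 − 0.6·87 = 151.8; supply price = 17 + 0.8·87 = 86.6.
Δq = 133.5714 − 87 = 46.5714; wedge = 151.8 − 86.6 = 65.2.
Welfare loss = ½ × 46.5714 × 65.2 = 1518.23.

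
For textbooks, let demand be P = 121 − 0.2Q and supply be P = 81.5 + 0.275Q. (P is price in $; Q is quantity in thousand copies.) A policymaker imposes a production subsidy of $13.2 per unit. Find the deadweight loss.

Competitive equilibrium: 121 − 0.2Q = 81.5 + 0.275Q → Q* = 83.1579, P* = 104.3684.
The subsidy lowers effective supply by 13.2: P = 68.3 + 0.275Q.
New quantity: 121 − 0.2Q = 68.3 + 0.275Q → Q' = 110.9474.
Overproduction ΔQ = 110.9474 − 83.1579 = 27.7895; wedge = subsidy = 13.2.
The triangle = ½ × 27.7895 × 13.2 = $183.41 thousand.

$183.41 thousand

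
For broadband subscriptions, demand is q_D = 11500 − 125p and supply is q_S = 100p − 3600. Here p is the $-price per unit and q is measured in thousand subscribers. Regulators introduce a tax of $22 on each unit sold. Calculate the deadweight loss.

$13444.44 thousand

In inverse form: demand p = 92 − 0.008q, supply p = 36 + 0.01q.
Competitive equilibrium: 92 − 0.008q = 36 + 0.01q → q* = 3111.1111, p* = 67.1111.
With the tax, the buyer price exceeds the seller price by 22: (92 − 0.008q) − (36 + 0.01q) = 22 → q' = 1888.8889.
Δq = 3111.1111 − 1888.8889 = 1222.2222; the wedge equals the tax, 22.
The triangle = ½ × 1222.2222 × 22 = $13444.44 thousand.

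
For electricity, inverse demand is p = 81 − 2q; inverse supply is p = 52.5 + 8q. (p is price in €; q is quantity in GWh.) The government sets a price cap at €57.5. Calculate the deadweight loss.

Competitive equilibrium: 81 − 2q = 52.5 + 8q → q* = 2.85, p* = 75.3.
At the ceiling p = 57.5, quantity supplied = (57.5 − 52.5)/8 = 0.625.
Willingness to pay at q' = 0.625: 81 − 2·0.625 = 79.75.
Δq = 2.85 − 0.625 = 2.225; wedge = 79.75 − 57.5 = 22.25.
Welfare loss = ½ × 2.225 × 22.25 = €24.75.

€24.75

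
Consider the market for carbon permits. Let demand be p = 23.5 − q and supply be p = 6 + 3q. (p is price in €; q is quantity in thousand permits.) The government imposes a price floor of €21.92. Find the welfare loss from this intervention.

Competitive equilibrium: 23.5 − q = 6 + 3q → q* = 4.375, p* = 19.125.
At the floor p = 21.92, quantity demanded = (23.5 − 21.92)/1 = 1.58.
Sellers' marginal cost at q' = 1.58: 6 + 3·1.58 = 10.74.
Δq = 4.375 − 1.58 = 2.795; wedge = 21.92 − 10.74 = 11.18.
Welfare loss = ½ × 2.795 × 11.18 = €15.62 thousand.

€15.62 thousand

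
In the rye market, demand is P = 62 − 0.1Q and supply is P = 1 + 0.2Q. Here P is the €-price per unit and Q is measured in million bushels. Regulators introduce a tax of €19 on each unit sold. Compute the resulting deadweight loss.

Competitive equilibrium: 62 − 0.1Q = 1 + 0.2Q → Q* = 203.3333, P* = 41.6667.
With the tax, the buyer price exceeds the seller price by 19: (62 − 0.1Q) − (1 + 0.2Q) = 19 → Q' = 140.
ΔQ = 203.3333 − 140 = 63.3333; the wedge equals the tax, 19.
The triangle = ½ × 63.3333 × 19 = €601.67 million.

€601.67 million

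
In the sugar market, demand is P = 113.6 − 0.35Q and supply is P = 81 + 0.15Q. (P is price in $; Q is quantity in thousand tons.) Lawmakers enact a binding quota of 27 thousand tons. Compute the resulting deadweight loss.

Competitive equilibrium: 113.6 − 0.35Q = 81 + 0.15Q → Q* = 65.2, P* = 90.78.
At Q = 27: demand price = 113.6 − 0.35·27 = 104.15; supply price = 81 + 0.15·27 = 85.05.
ΔQ = 65.2 − 27 = 38.2; wedge = 104.15 − 85.05 = 19.1.
DWL = ½ × 38.2 × 19.1 = $364.81 thousand.

$364.81 thousand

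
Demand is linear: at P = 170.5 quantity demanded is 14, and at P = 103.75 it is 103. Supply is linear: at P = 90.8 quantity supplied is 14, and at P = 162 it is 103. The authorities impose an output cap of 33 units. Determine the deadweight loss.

Demand slope = (103.75 − 170.5)/(103 − 14) = −0.75, so P = 181 − 0.75Q.
Supply slope = (162 − 90.8)/(103 − 14) = 0.8, so P = 79.6 + 0.8Q.
Competitive equilibrium: 181 − 0.75Q = 79.6 + 0.8Q → Q* = 65.4194, P* = 131.9355.
At Q = 33: demand price = 181 − 0.75·33 = 156.25; supply price = 79.6 + 0.8·33 = 106.
ΔQ = 65.4194 − 33 = 32.4194; wedge = 156.25 − 106 = 50.25.
Welfare loss = ½ × 32.4194 × 50.25 = 814.54.

814.54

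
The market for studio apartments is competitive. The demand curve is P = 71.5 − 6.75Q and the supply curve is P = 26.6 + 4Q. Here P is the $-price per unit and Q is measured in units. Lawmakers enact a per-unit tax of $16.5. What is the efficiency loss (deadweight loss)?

$12.66

Competitive equilibrium: 71.5 − 6.75Q = 26.6 + 4Q → Q* = 4.1767, P* = 43.307.
With the tax, the buyer price exceeds the seller price by 16.5: (71.5 − 6.75Q) − (26.6 + 4Q) = 16.5 → Q' = 2.6419.
ΔQ = 4.1767 − 2.6419 = 1.5348; the wedge equals the tax, 16.5.
Deadweight loss = ½ × 1.5348 × 16.5 = $12.66.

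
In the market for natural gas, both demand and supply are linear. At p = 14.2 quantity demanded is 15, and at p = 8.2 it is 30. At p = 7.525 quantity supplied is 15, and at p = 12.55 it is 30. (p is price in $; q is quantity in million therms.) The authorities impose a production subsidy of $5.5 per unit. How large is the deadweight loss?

$20.58 million

Demand slope = (8.2 − 14.2)/(30 − 15) = −0.4, so p = 20.2 − 0.4q.
Supply slope = (12.55 − 7.525)/(30 − 15) = 0.335, so p = 2.5 + 0.335q.
Competitive equilibrium: 20.2 − 0.4q = 2.5 + 0.335q → q* = 24.0816, p* = 10.5673.
The subsidy lowers effective supply by 5.5: p = 0.335q − 3.
New quantity: 20.2 − 0.4q = 0.335q − 3 → q' = 31.5646.
Overproduction Δq = 31.5646 − 24.0816 = 7.483; wedge = subsidy = 5.5.
Deadweight loss = ½ × 7.483 × 5.5 = $20.58 million.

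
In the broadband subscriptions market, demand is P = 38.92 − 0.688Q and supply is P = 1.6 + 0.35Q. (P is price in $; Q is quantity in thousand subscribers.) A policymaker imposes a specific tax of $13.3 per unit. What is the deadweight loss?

$85.21 thousand

Competitive equilibrium: 38.92 − 0.688Q = 1.6 + 0.35Q → Q* = 35.9538, P* = 14.1838.
With the tax, the buyer price exceeds the seller price by 13.3: (38.92 − 0.688Q) − (1.6 + 0.35Q) = 13.3 → Q' = 23.1407.
ΔQ = 35.9538 − 23.1407 = 12.8131; the wedge equals the tax, 13.3.
The triangle = ½ × 12.8131 × 13.3 = $85.21 thousand.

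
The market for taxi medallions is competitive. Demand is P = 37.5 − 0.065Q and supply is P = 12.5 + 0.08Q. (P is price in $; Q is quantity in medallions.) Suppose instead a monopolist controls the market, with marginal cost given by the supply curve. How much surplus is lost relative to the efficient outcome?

$206.48

Competitive equilibrium: 37.5 − 0.065Q = 12.5 + 0.08Q → Q* = 172.4138, P* = 26.2931.
Marginal revenue: MR = 37.5 − 0.13Q. Set MR = MC: 37.5 − 0.13Q = 12.5 + 0.08Q → Q_m = 119.0476.
Price P_m = 37.5 − 0.065·119.0476 = 29.7619; MC(Q_m) = 12.5 + 0.08·119.0476 = 22.0238.
Competitive Q* = 172.4138, so ΔQ = 53.3662; wedge = 29.7619 − 22.0238 = 7.7381.
The triangle = ½ × 53.3662 × 7.7381 = $206.48.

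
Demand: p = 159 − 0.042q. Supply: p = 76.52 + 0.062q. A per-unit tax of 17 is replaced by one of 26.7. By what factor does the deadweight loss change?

2.467

Competitive equilibrium: 159 − 0.042q = 76.52 + 0.062q → q* = 793.0769, p* = 125.6908.
For a per-unit tax t: Δq = t/0.104, so DWL = ½·t·(t/0.104) = t²/0.208.
At t = 17: DWL = 1389.423. At t = 26.7: DWL = 3427.356.
Ratio = (26.7/17)² = 2.467.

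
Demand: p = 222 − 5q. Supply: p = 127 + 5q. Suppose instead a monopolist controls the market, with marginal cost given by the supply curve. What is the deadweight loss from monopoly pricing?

50.14

Competitive equilibrium: 222 − 5q = 127 + 5q → q* = 9.5, p* = 174.5.
Marginal revenue: MR = 222 − 10q. Set MR = MC: 222 − 10q = 127 + 5q → q_m = 6.3333.
Price p_m = 222 − 5·6.3333 = 190.3335; MC(q_m) = 127 + 5·6.3333 = 158.6665.
Competitive q* = 9.5, so Δq = 3.1667; wedge = 190.3335 − 158.6665 = 31.667.
Deadweight loss = ½ × 3.1667 × 31.667 = 50.14.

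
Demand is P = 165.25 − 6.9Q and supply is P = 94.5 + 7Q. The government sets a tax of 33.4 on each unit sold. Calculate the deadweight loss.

40.13

Competitive equilibrium: 165.25 − 6.9Q = 94.5 + 7Q → Q* = 5.0899, P* = 130.1295.
With the tax, the buyer price exceeds the seller price by 33.4: (165.25 − 6.9Q) − (94.5 + 7Q) = 33.4 → Q' = 2.6871.
ΔQ = 5.0899 − 2.6871 = 2.4028; the wedge equals the tax, 33.4.
DWL = ½ × 2.4028 × 33.4 = 40.13.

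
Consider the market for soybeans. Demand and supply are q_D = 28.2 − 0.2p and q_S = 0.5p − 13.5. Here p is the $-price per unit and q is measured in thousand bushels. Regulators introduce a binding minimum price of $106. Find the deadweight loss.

$301.79 thousand

In inverse form: demand p = 141 − 5q, supply p = 27 + 2q.
Competitive equilibrium: 141 − 5q = 27 + 2q → q* = 16.2857, p* = 59.5714.
At the floor p = 106, quantity demanded = (141 − 106)/5 = 7.
Sellers' marginal cost at q' = 7: 27 + 2·7 = 41.
Δq = 16.2857 − 7 = 9.2857; wedge = 106 − 41 = 65.
Welfare loss = ½ × 9.2857 × 65 = $301.79 thousand.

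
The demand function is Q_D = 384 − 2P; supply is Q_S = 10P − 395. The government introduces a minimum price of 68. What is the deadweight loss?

11.41

In inverse form: demand P = 192 − 0.5Q, supply P = 39.5 + 0.1Q.
Competitive equilibrium: 192 − 0.5Q = 39.5 + 0.1Q → Q* = 254.1667, P* = 64.9167.
At the floor P = 68, quantity demanded = (192 − 68)/0.5 = 248.
Sellers' marginal cost at Q' = 248: 39.5 + 0.1·248 = 64.3.
ΔQ = 254.1667 − 248 = 6.1667; wedge = 68 − 64.3 = 3.7.
The triangle = ½ × 6.1667 × 3.7 = 11.41.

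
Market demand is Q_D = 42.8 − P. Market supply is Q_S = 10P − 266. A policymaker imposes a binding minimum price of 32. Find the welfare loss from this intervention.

8.48

In inverse form: demand P = 42.8 − Q, supply P = 26.6 + 0.1Q.
Competitive equilibrium: 42.8 − Q = 26.6 + 0.1Q → Q* = 14.7273, P* = 28.0727.
At the floor P = 32, quantity demanded = (42.8 − 32)/1 = 10.8.
Sellers' marginal cost at Q' = 10.8: 26.6 + 0.1·10.8 = 27.68.
ΔQ = 14.7273 − 10.8 = 3.9273; wedge = 32 − 27.68 = 4.32.
Deadweight loss = ½ × 3.9273 × 4.32 = 8.48.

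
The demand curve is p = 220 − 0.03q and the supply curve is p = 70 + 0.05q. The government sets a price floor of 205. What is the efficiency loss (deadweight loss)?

75625

Competitive equilibrium: 220 − 0.03q = 70 + 0.05q → q* = 1875, p* = 163.75.
At the floor p = 205, quantity demanded = (220 − 205)/0.03 = 500.
Sellers' marginal cost at q' = 500: 70 + 0.05·500 = 95.
Δq = 1875 − 500 = 1375; wedge = 205 − 95 = 110.
Welfare loss = ½ × 1375 × 110 = 75625.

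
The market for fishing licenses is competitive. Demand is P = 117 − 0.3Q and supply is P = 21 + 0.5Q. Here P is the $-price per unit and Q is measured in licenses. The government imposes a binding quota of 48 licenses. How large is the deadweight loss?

$2073.60

Competitive equilibrium: 117 − 0.3Q = 21 + 0.5Q → Q* = 120, P* = 81.
At Q = 48: demand price = 117 − 0.3·48 = 102.6; supply price = 21 + 0.5·48 = 45.
ΔQ = 120 − 48 = 72; wedge = 102.6 − 45 = 57.6.
Deadweight loss = ½ × 72 × 57.6 = $2073.60.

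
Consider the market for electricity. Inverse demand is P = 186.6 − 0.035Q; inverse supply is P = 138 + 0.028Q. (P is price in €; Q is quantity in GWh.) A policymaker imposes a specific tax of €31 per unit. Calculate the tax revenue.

Competitive equilibrium: 186.6 − 0.035Q = 138 + 0.028Q → Q* = 771.4286, P* = 159.6.
With the tax, the buyer price exceeds the seller price by 31: (186.6 − 0.035Q) − (138 + 0.028Q) = 31 → Q' = 279.3651.
Tax revenue = 31 × 279.3651 = €8660.32.

€8660.32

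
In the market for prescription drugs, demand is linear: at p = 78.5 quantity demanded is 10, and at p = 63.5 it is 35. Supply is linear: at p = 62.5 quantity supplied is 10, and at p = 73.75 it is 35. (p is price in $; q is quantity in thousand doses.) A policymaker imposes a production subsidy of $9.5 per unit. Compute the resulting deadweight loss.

$42.98 thousand

Demand slope = (63.5 − 78.5)/(35 − 10) = −0.6, so p = 84.5 − 0.6q.
Supply slope = (73.75 − 62.5)/(35 − 10) = 0.45, so p = 58 + 0.45q.
Competitive equilibrium: 84.5 − 0.6q = 58 + 0.45q → q* = 25.2381, p* = 69.3571.
The subsidy lowers effective supply by 9.5: p = 48.5 + 0.45q.
New quantity: 84.5 − 0.6q = 48.5 + 0.45q → q' = 34.2857.
Overproduction Δq = 34.2857 − 25.2381 = 9.0476; wedge = subsidy = 9.5.
Welfare loss = ½ × 9.0476 × 9.5 = $42.98 thousand.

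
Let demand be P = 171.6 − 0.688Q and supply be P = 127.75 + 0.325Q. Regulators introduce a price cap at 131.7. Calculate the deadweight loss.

Competitive equilibrium: 171.6 − 0.688Q = 127.75 + 0.325Q → Q* = 43.2873, P* = 141.8184.
At the ceiling P = 131.7, quantity supplied = (131.7 − 127.75)/0.325 = 12.1538.
Willingness to pay at Q' = 12.1538: 171.6 − 0.688·12.1538 = 163.2382.
ΔQ = 43.2873 − 12.1538 = 31.1335; wedge = 163.2382 − 131.7 = 31.5382.
The triangle = ½ × 31.1335 × 31.5382 = 490.95.

490.95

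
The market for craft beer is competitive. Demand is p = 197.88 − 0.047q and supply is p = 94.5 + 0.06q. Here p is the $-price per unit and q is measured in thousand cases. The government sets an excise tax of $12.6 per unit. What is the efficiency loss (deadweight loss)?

Competitive equilibrium: 197.88 − 0.047q = 94.5 + 0.06q → q* = 966.1682, p* = 152.4701.
With the tax, the buyer price exceeds the seller price by 12.6: (197.88 − 0.047q) − (94.5 + 0.06q) = 12.6 → q' = 848.4112.
Δq = 966.1682 − 848.4112 = 117.757; the wedge equals the tax, 12.6.
Deadweight loss = ½ × 117.757 × 12.6 = $741.87 thousand.

$741.87 thousand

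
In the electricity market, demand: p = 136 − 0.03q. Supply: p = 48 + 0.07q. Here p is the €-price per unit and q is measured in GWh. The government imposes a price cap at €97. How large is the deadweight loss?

€1620

Competitive equilibrium: 136 − 0.03q = 48 + 0.07q → q* = 880, p* = 109.6.
At the ceiling p = 97, quantity supplied = (97 − 48)/0.07 = 700.
Willingness to pay at q' = 700: 136 − 0.03·700 = 115.
Δq = 880 − 700 = 180; wedge = 115 − 97 = 18.
The triangle = ½ × 180 × 18 = €1620.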